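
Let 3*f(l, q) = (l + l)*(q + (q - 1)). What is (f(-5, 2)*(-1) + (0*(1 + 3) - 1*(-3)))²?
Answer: 169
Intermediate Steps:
f(l, q) = 2*l*(-1 + 2*q)/3 (f(l, q) = ((l + l)*(q + (q - 1)))/3 = ((2*l)*(q + (-1 + q)))/3 = ((2*l)*(-1 + 2*q))/3 = (2*l*(-1 + 2*q))/3 = 2*l*(-1 + 2*q)/3)
(f(-5, 2)*(-1) + (0*(1 + 3) - 1*(-3)))² = (((⅔)*(-5)*(-1 + 2*2))*(-1) + (0*(1 + 3) - 1*(-3)))² = (((⅔)*(-5)*(-1 + 4))*(-1) + (0*4 + 3))² = (((⅔)*(-5)*3)*(-1) + (0 + 3))² = (-10*(-1) + 3)² = (10 + 3)² = 13² = 169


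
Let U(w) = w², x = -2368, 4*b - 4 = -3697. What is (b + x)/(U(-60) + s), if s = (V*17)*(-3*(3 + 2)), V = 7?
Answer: -2633/1452 ≈ -1.8134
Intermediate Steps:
b = -3693/4 (b = 1 + (¼)*(-3697) = 1 - 3697/4 = -3693/4 ≈ -923.25)
s = -1785 (s = (7*17)*(-3*(3 + 2)) = 119*(-3*5) = 119*(-15) = -1785)
(b + x)/(U(-60) + s) = (-3693/4 - 2368)/((-60)² - 1785) = -13165/(4*(3600 - 1785)) = -13165/4/1815 = -13165/4*1/1815 = -2633/1452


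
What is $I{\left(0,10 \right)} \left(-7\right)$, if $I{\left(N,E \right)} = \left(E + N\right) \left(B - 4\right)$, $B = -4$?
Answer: $560$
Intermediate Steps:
$I{\left(N,E \right)} = - 8 E - 8 N$ ($I{\left(N,E \right)} = \left(E + N\right) \left(-4 - 4\right) = \left(E + N\right) \left(-8\right) = - 8 E - 8 N$)
$I{\left(0,10 \right)} \left(-7\right) = \left(\left(-8\right) 10 - 0\right) \left(-7\right) = \left(-80 + 0\right) \left(-7\right) = \left(-80\right) \left(-7\right) = 560$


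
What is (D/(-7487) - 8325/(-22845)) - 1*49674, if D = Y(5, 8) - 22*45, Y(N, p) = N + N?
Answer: -566412121649/11402701 ≈ -49674.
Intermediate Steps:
Y(N, p) = 2*N
D = -980 (D = 2*5 - 22*45 = 10 - 990 = -980)
(D/(-7487) - 8325/(-22845)) - 1*49674 = (-980/(-7487) - 8325/(-22845)) - 1*49674 = (-980*(-1/7487) - 8325*(-1/22845)) - 49674 = (980/7487 + 555/1523) - 49674 = 5647825/11402701 - 49674 = -566412121649/11402701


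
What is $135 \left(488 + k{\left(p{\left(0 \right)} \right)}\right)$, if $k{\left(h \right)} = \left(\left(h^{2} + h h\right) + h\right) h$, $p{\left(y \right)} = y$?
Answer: $65880$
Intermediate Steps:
$k{\left(h \right)} = h \left(h + 2 h^{2}\right)$ ($k{\left(h \right)} = \left(\left(h^{2} + h^{2}\right) + h\right) h = \left(2 h^{2} + h\right) h = \left(h + 2 h^{2}\right) h = h \left(h + 2 h^{2}\right)$)
$135 \left(488 + k{\left(p{\left(0 \right)} \right)}\right) = 135 \left(488 + 0^{2} \left(1 + 2 \cdot 0\right)\right) = 135 \left(488 + 0 \left(1 + 0\right)\right) = 135 \left(488 + 0 \cdot 1\right) = 135 \left(488 + 0\right) = 135 \cdot 488 = 65880$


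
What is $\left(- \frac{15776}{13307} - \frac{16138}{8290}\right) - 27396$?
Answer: $- \frac{1511268046643}{55157515} \approx -27399.0$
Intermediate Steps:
$\left(- \frac{15776}{13307} - \frac{16138}{8290}\right) - 27396 = \left(\left(-15776\right) \frac{1}{13307} - \frac{8069}{4145}\right) - 27396 = \left(- \frac{15776}{13307} - \frac{8069}{4145}\right) - 27396 = - \frac{172765703}{55157515} - 27396 = - \frac{1511268046643}{55157515}$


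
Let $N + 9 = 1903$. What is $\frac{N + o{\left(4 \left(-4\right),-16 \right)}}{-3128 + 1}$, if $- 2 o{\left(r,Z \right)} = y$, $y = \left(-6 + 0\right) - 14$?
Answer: $- \frac{1904}{3127} \approx -0.60889$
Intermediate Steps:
$N = 1894$ ($N = -9 + 1903 = 1894$)
$y = -20$ ($y = -6 - 14 = -20$)
$o{\left(r,Z \right)} = 10$ ($o{\left(r,Z \right)} = \left(- \frac{1}{2}\right) \left(-20\right) = 10$)
$\frac{N + o{\left(4 \left(-4\right),-16 \right)}}{-3128 + 1} = \frac{1894 + 10}{-3128 + 1} = \frac{1904}{-3127} = 1904 \left(- \frac{1}{3127}\right) = - \frac{1904}{3127}$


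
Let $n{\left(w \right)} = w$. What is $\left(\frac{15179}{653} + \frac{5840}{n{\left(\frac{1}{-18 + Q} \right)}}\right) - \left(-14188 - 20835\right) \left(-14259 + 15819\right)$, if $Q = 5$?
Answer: $\frac{35627669059}{653} \approx 5.456 \cdot 10^{7}$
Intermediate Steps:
$\left(\frac{15179}{653} + \frac{5840}{n{\left(\frac{1}{-18 + Q} \right)}}\right) - \left(-14188 - 20835\right) \left(-14259 + 15819\right) = \left(\frac{15179}{653} + \frac{5840}{\frac{1}{-18 + 5}}\right) - \left(-14188 - 20835\right) \left(-14259 + 15819\right) = \left(15179 \cdot \frac{1}{653} + \frac{5840}{\frac{1}{-13}}\right) - \left(-35023\right) 1560 = \left(\frac{15179}{653} + \frac{5840}{- \frac{1}{13}}\right) - -54635880 = \left(\frac{15179}{653} + 5840 \left(-13\right)\right) + 54635880 = \left(\frac{15179}{653} - 75920\right) + 54635880 = - \frac{49560581}{653} + 54635880 = \frac{35627669059}{653}$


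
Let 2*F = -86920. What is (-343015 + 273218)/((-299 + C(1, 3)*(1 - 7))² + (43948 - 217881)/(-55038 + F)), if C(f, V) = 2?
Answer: -6874864906/9526998991 ≈ -0.72162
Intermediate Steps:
F = -43460 (F = (½)*(-86920) = -43460)
(-343015 + 273218)/((-299 + C(1, 3)*(1 - 7))² + (43948 - 217881)/(-55038 + F)) = (-343015 + 273218)/((-299 + 2*(1 - 7))² + (43948 - 217881)/(-55038 - 43460)) = -69797/((-299 + 2*(-6))² - 173933/(-98498)) = -69797/((-299 - 12)² - 173933*(-1/98498)) = -69797/((-311)² + 173933/98498) = -69797/(96721 + 173933/98498) = -69797/9526998991/98498 = -69797*98498/9526998991 = -6874864906/9526998991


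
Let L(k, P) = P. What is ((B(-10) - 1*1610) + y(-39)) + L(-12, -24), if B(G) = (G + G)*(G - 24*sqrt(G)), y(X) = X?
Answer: -1473 + 480*I*sqrt(10) ≈ -1473.0 + 1517.9*I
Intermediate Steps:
B(G) = 2*G*(G - 24*sqrt(G)) (B(G) = (2*G)*(G - 24*sqrt(G)) = 2*G*(G - 24*sqrt(G)))
((B(-10) - 1*1610) + y(-39)) + L(-12, -24) = (((-(-480)*I*sqrt(10) + 2*(-10)**2) - 1*1610) - 39) - 24 = (((-(-480)*I*sqrt(10) + 2*100) - 1610) - 39) - 24 = (((480*I*sqrt(10) + 200) - 1610) - 39) - 24 = (((200 + 480*I*sqrt(10)) - 1610) - 39) - 24 = ((-1410 + 480*I*sqrt(10)) - 39) - 24 = (-1449 + 480*I*sqrt(10)) - 24 = -1473 + 480*I*sqrt(10)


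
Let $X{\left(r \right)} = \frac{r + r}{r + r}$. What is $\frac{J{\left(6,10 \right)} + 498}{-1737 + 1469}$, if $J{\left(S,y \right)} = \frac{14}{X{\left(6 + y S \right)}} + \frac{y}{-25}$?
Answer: $- \frac{1279}{670} \approx -1.909$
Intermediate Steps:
$X{\left(r \right)} = 1$ ($X{\left(r \right)} = \frac{2 r}{2 r} = 2 r \frac{1}{2 r} = 1$)
$J{\left(S,y \right)} = 14 - \frac{y}{25}$ ($J{\left(S,y \right)} = \frac{14}{1} + \frac{y}{-25} = 14 \cdot 1 + y \left(- \frac{1}{25}\right) = 14 - \frac{y}{25}$)
$\frac{J{\left(6,10 \right)} + 498}{-1737 + 1469} = \frac{\left(14 - \frac{2}{5}\right) + 498}{-1737 + 1469} = \frac{\left(14 - \frac{2}{5}\right) + 498}{-268} = \left(\frac{68}{5} + 498\right) \left(- \frac{1}{268}\right) = \frac{2558}{5} \left(- \frac{1}{268}\right) = - \frac{1279}{670}$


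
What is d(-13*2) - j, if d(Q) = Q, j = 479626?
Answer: -479652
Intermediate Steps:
d(-13*2) - j = -13*2 - 1*479626 = -26 - 479626 = -479652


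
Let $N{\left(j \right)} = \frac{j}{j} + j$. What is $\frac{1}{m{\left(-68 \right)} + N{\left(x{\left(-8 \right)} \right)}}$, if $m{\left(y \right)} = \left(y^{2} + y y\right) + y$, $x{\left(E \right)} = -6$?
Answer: $\frac{1}{9175} \approx 0.00010899$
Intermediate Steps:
$m{\left(y \right)} = y + 2 y^{2}$ ($m{\left(y \right)} = \left(y^{2} + y^{2}\right) + y = 2 y^{2} + y = y + 2 y^{2}$)
$N{\left(j \right)} = 1 + j$
$\frac{1}{m{\left(-68 \right)} + N{\left(x{\left(-8 \right)} \right)}} = \frac{1}{- 68 \left(1 + 2 \left(-68\right)\right) + \left(1 - 6\right)} = \frac{1}{- 68 \left(1 - 136\right) - 5} = \frac{1}{\left(-68\right) \left(-135\right) - 5} = \frac{1}{9180 - 5} = \frac{1}{9175}$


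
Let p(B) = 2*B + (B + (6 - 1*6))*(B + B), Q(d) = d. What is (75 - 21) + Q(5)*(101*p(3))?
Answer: 12174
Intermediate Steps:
p(B) = 2*B + 2*B² (p(B) = 2*B + (B + (6 - 6))*(2*B) = 2*B + (B + 0)*(2*B) = 2*B + B*(2*B) = 2*B + 2*B²)
(75 - 21) + Q(5)*(101*p(3)) = (75 - 21) + 5*(101*(2*3*(1 + 3))) = 54 + 5*(101*(2*3*4)) = 54 + 5*(101*24) = 54 + 5*2424 = 54 + 12120 = 12174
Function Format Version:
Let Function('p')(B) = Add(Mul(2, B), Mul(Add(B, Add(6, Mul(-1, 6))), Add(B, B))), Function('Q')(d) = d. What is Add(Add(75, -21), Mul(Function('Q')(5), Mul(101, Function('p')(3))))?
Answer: 12174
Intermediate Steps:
Function('p')(B) = Add(Mul(2, B), Mul(2, Pow(B, 2))) (Function('p')(B) = Add(Mul(2, B), Mul(Add(B, Add(6, -6)), Mul(2, B))) = Add(Mul(2, B), Mul(Add(B, 0), Mul(2, B))) = Add(Mul(2, B), Mul(B, Mul(2, B))) = Add(Mul(2, B), Mul(2, Pow(B, 2))))
Add(Add(75, -21), Mul(Function('Q')(5), Mul(101, Function('p')(3)))) = Add(Add(75, -21), Mul(5, Mul(101, Mul(2, 3, Add(1, 3))))) = Add(54, Mul(5, Mul(101, Mul(2, 3, 4)))) = Add(54, Mul(5, Mul(101, 24))) = Add(54, Mul(5, 2424)) = Add(54, 12120) = 12174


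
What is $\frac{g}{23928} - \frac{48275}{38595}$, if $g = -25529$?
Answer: $- \frac{47564799}{20522248} \approx -2.3177$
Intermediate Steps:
$\frac{g}{23928} - \frac{48275}{38595} = - \frac{25529}{23928} - \frac{48275}{38595} = \left(-25529\right) \frac{1}{23928} - \frac{9655}{7719} = - \frac{25529}{23928} - \frac{9655}{7719} = - \frac{47564799}{20522248}$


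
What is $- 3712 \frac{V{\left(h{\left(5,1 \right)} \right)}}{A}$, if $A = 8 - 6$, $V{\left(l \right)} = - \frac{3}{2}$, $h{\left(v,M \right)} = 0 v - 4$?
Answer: $2784$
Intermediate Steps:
$h{\left(v,M \right)} = -4$ ($h{\left(v,M \right)} = 0 - 4 = -4$)
$V{\left(l \right)} = - \frac{3}{2}$ ($V{\left(l \right)} = \left(-3\right) \frac{1}{2} = - \frac{3}{2}$)
$A = 2$
$- 3712 \frac{V{\left(h{\left(5,1 \right)} \right)}}{A} = - 3712 \left(- \frac{3}{2 \cdot 2}\right) = - 3712 \left(\left(- \frac{3}{2}\right) \frac{1}{2}\right) = \left(-3712\right) \left(- \frac{3}{4}\right) = 2784$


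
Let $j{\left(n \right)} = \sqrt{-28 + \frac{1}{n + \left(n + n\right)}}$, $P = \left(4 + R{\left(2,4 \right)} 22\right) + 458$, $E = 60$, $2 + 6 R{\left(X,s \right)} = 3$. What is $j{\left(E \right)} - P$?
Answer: $- \frac{1397}{3} + \frac{i \sqrt{25195}}{30} \approx -465.67 + 5.291 i$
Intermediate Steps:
$R{\left(X,s \right)} = \frac{1}{6}$ ($R{\left(X,s \right)} = - \frac{1}{3} + \frac{1}{6} \cdot 3 = - \frac{1}{3} + \frac{1}{2} = \frac{1}{6}$)
$P = \frac{1397}{3}$ ($P = \left(4 + \frac{1}{6} \cdot 22\right) + 458 = \left(4 + \frac{11}{3}\right) + 458 = \frac{23}{3} + 458 = \frac{1397}{3} \approx 465.67$)
$j{\left(n \right)} = \sqrt{-28 + \frac{1}{3 n}}$ ($j{\left(n \right)} = \sqrt{-28 + \frac{1}{n + 2 n}} = \sqrt{-28 + \frac{1}{3 n}}$)
$j{\left(E \right)} - P = \frac{\sqrt{-252 + \frac{3}{60}}}{3} - \frac{1397}{3} = \frac{\sqrt{-252 + 3 \cdot \frac{1}{60}}}{3} - \frac{1397}{3} = \frac{\sqrt{-252 + \frac{1}{20}}}{3} - \frac{1397}{3} = \frac{\sqrt{- \frac{5039}{20}}}{3} - \frac{1397}{3} = \frac{\frac{1}{10} i \sqrt{25195}}{3} - \frac{1397}{3} = \frac{i \sqrt{25195}}{30} - \frac{1397}{3} = - \frac{1397}{3} + \frac{i \sqrt{25195}}{30}$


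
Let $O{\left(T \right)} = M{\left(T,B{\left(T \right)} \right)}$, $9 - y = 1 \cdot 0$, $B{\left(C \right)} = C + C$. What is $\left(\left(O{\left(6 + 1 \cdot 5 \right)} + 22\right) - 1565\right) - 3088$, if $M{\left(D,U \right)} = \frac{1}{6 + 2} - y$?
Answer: $- \frac{37119}{8} \approx -4639.9$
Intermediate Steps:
$B{\left(C \right)} = 2 C$
$y = 9$ ($y = 9 - 1 \cdot 0 = 9 - 0 = 9 + 0 = 9$)
$M{\left(D,U \right)} = - \frac{71}{8}$ ($M{\left(D,U \right)} = \frac{1}{6 + 2} - 9 = \frac{1}{8} - 9 = - \frac{71}{8}$)
$O{\left(T \right)} = - \frac{71}{8}$
$\left(\left(O{\left(6 + 1 \cdot 5 \right)} + 22\right) - 1565\right) - 3088 = \left(\left(- \frac{71}{8} + 22\right) - 1565\right) - 3088 = \left(\frac{105}{8} - 1565\right) - 3088 = - \frac{12415}{8} - 3088 = - \frac{37119}{8}$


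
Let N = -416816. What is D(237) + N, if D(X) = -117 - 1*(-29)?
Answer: -416904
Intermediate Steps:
D(X) = -88 (D(X) = -117 + 29 = -88)
D(237) + N = -88 - 416816 = -416904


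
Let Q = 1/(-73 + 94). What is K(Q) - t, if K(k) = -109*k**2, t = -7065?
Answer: 3115556/441 ≈ 7064.8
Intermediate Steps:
Q = 1/21 ≈ 0.047619
K(Q) - t = -109*(1/21)**2 - 1*(-7065) = -109*1/441 + 7065 = -109/441 + 7065 = 3115556/441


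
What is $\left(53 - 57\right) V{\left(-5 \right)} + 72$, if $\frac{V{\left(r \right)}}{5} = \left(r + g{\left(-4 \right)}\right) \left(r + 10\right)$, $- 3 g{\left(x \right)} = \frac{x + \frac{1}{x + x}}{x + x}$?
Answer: $\frac{9427}{16} \approx 589.19$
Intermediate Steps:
$g{\left(x \right)} = - \frac{x + \frac{1}{2 x}}{6 x}$ ($g{\left(x \right)} = - \frac{\left(x + \frac{1}{x + x}\right) \frac{1}{x + x}}{3} = - \frac{\left(x + \frac{1}{2 x}\right) \frac{1}{2 x}}{3} = - \frac{\frac{1}{2} \frac{1}{x} \left(x + \frac{1}{2 x}\right)}{3} = - \frac{x + \frac{1}{2 x}}{6 x}$)
$V{\left(r \right)} = 5 \left(10 + r\right) \left(- \frac{11}{64} + r\right)$ ($V{\left(r \right)} = 5 \left(r - \left(\frac{1}{6} + \frac{1}{12 \cdot 16}\right)\right) \left(r + 10\right) = 5 \left(r - \frac{11}{64}\right) \left(10 + r\right) = 5 \left(- \frac{11}{64} + r\right) \left(10 + r\right) = 5 \left(10 + r\right) \left(- \frac{11}{64} + r\right)$)
$\left(53 - 57\right) V{\left(-5 \right)} + 72 = \left(53 - 57\right) \left(- \frac{275}{32} + 5 \left(-5\right)^{2} + \frac{3145}{64} \left(-5\right)\right) + 72 = \left(53 - 57\right) \left(- \frac{275}{32} + 5 \cdot 25 - \frac{15725}{64}\right) + 72 = - 4 \left(- \frac{275}{32} + 125 - \frac{15725}{64}\right) + 72 = \left(-4\right) \left(- \frac{8275}{64}\right) + 72 = \frac{8275}{16} + 72 = \frac{9427}{16}$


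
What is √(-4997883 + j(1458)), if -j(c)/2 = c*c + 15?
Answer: I*√9249441 ≈ 3041.3*I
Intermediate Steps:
j(c) = -30 - 2*c² (j(c) = -2*(c*c + 15) = -2*(c² + 15) = -2*(15 + c²) = -30 - 2*c²)
√(-4997883 + j(1458)) = √(-4997883 + (-30 - 2*1458²)) = √(-4997883 + (-30 - 2*2125764)) = √(-4997883 + (-30 - 4251528)) = √(-4997883 - 4251558) = √(-9249441) = I*√9249441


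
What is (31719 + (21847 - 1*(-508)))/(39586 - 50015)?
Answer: -54074/10429 ≈ -5.1850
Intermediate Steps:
(31719 + (21847 - 1*(-508)))/(39586 - 50015) = (31719 + (21847 + 508))/(-10429) = (31719 + 22355)*(-1/10429) = 54074*(-1/10429) = -54074/10429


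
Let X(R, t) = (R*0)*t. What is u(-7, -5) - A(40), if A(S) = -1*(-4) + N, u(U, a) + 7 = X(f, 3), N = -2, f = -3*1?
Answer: -9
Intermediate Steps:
f = -3
X(R, t) = 0 (X(R, t) = 0*t = 0)
u(U, a) = -7 (u(U, a) = -7 + 0 = -7)
A(S) = 2 (A(S) = -1*(-4) - 2 = 4 - 2 = 2)
u(-7, -5) - A(40) = -7 - 1*2 = -7 - 2 = -9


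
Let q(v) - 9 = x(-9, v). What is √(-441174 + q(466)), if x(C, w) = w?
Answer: I*√440699 ≈ 663.85*I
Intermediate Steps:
q(v) = 9 + v
√(-441174 + q(466)) = √(-441174 + (9 + 466)) = √(-441174 + 475) = √(-440699) = I*√440699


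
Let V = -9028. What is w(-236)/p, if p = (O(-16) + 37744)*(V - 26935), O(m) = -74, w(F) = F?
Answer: 118/677363105 ≈ 1.7420e-7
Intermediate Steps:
p = -1354726210 (p = (-74 + 37744)*(-9028 - 26935) = 37670*(-35963) = -1354726210)
w(-236)/p = -236/(-1354726210) = -236*(-1/1354726210) = 118/677363105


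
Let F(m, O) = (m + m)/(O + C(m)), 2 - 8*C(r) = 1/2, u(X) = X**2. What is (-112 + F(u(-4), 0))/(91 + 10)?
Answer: 176/303 ≈ 0.58086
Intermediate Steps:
C(r) = 3/16 (C(r) = 1/4 - 1/(8*2) = 1/4 - 1/8*1/2 = 1/4 - 1/16 = 3/16)
F(m, O) = 2*m/(3/16 + O) (F(m, O) = (m + m)/(O + 3/16) = (2*m)/(3/16 + O) = 2*m/(3/16 + O))
(-112 + F(u(-4), 0))/(91 + 10) = (-112 + 32*(-4)**2/(3 + 16*0))/(91 + 10) = (-112 + 32*16/(3 + 0))/101 = (-112 + 32*16/3)*(1/101) = (-112 + 32*16*(1/3))*(1/101) = (-112 + 512/3)*(1/101) = (176/3)*(1/101) = 176/303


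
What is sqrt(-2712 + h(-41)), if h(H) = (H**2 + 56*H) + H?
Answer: 2*I*sqrt(842) ≈ 58.034*I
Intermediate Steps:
h(H) = H**2 + 57*H
sqrt(-2712 + h(-41)) = sqrt(-2712 - 41*(57 - 41)) = sqrt(-2712 - 41*16) = sqrt(-2712 - 656) = sqrt(-3368) = 2*I*sqrt(842)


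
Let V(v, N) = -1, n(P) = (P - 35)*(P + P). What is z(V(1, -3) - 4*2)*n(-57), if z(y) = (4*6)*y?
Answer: -2265408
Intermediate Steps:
n(P) = 2*P*(-35 + P) (n(P) = (-35 + P)*(2*P) = 2*P*(-35 + P))
z(y) = 24*y
z(V(1, -3) - 4*2)*n(-57) = (24*(-1 - 4*2))*(2*(-57)*(-35 - 57)) = (24*(-1 - 8))*(2*(-57)*(-92)) = (24*(-9))*10488 = -216*10488 = -2265408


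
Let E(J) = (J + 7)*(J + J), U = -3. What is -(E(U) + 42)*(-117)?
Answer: 2106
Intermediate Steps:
E(J) = 2*J*(7 + J) (E(J) = (7 + J)*(2*J) = 2*J*(7 + J))
-(E(U) + 42)*(-117) = -(2*(-3)*(7 - 3) + 42)*(-117) = -(2*(-3)*4 + 42)*(-117) = -(-24 + 42)*(-117) = -18*(-117) = -1*(-2106) = 2106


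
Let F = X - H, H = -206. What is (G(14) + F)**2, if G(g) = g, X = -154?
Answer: 4356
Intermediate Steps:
F = 52 (F = -154 - 1*(-206) = -154 + 206 = 52)
(G(14) + F)**2 = (14 + 52)**2 = 66**2 = 4356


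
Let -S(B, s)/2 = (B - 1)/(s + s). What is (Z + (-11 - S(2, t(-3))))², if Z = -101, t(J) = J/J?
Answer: 12321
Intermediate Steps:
t(J) = 1
S(B, s) = -(-1 + B)/s (S(B, s) = -2*(B - 1)/(s + s) = -2*(-1 + B)/(2*s) = -2*(-1 + B)*1/(2*s) = -(-1 + B)/s)
(Z + (-11 - S(2, t(-3))))² = (-101 + (-11 - (1 - 1*2)/1))² = (-101 + (-11 - (1 - 2)))² = (-101 + (-11 - (-1)))² = (-101 + (-11 - 1*(-1)))² = (-101 + (-11 + 1))² = (-101 - 10)² = (-111)² = 12321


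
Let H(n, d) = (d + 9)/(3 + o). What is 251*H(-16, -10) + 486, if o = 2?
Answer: 2179/5 ≈ 435.80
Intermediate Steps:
H(n, d) = 9/5 + d/5 (H(n, d) = (d + 9)/(3 + 2) = (9 + d)/5 = (9 + d)*(⅕) = 9/5 + d/5)
251*H(-16, -10) + 486 = 251*(9/5 + (⅕)*(-10)) + 486 = 251*(9/5 - 2) + 486 = 251*(-⅕) + 486 = -251/5 + 486 = 2179/5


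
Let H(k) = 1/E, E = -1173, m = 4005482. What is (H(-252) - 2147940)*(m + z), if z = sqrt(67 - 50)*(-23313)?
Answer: -10091946567310322/1173 + 19579295768791*sqrt(17)/391 ≈ -8.3971e+12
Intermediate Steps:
z = -23313*sqrt(17) (z = sqrt(17)*(-23313) = -23313*sqrt(17) ≈ -96122.)
H(k) = -1/1173 (H(k) = 1/(-1173) = -1/1173)
(H(-252) - 2147940)*(m + z) = (-1/1173 - 2147940)*(4005482 - 23313*sqrt(17)) = -2519533621*(4005482 - 23313*sqrt(17))/1173 = -10091946567310322/1173 + 19579295768791*sqrt(17)/391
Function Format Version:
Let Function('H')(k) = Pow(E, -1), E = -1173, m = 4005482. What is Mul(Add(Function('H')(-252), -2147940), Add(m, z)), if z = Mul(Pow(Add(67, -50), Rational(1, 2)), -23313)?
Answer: Add(Rational(-10091946567310322, 1173), Mul(Rational(19579295768791, 391), Pow(17, Rational(1, 2)))) ≈ -8.3971e+12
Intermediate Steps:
z = Mul(-23313, Pow(17, Rational(1, 2))) (z = Mul(Pow(17, Rational(1, 2)), -23313) = Mul(-23313, Pow(17, Rational(1, 2))) ≈ -96122.)
Function('H')(k) = Rational(-1, 1173) (Function('H')(k) = Pow(-1173, -1) = Rational(-1, 1173))
Mul(Add(Function('H')(-252), -2147940), Add(m, z)) = Mul(Add(Rational(-1, 1173), -2147940), Add(4005482, Mul(-23313, Pow(17, Rational(1, 2))))) = Mul(Rational(-2519533621, 1173), Add(4005482, Mul(-23313, Pow(17, Rational(1, 2))))) = Add(Rational(-10091946567310322, 1173), Mul(Rational(19579295768791, 391), Pow(17, Rational(1, 2))))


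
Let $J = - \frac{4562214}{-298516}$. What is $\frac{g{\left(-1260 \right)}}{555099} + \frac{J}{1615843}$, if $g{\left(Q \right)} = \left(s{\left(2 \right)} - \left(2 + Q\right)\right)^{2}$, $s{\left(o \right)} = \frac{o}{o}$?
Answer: $\frac{382287130390258607}{133877386016124906} \approx 2.8555$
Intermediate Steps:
$J = \frac{2281107}{149258}$ ($J = \left(-4562214\right) \left(- \frac{1}{298516}\right) = \frac{2281107}{149258} \approx 15.283$)
$s{\left(o \right)} = 1$
$g{\left(Q \right)} = \left(-1 - Q\right)^{2}$ ($g{\left(Q \right)} = \left(1 - \left(2 + Q\right)\right)^{2} = \left(-1 - Q\right)^{2}$)
$\frac{g{\left(-1260 \right)}}{555099} + \frac{J}{1615843} = \frac{\left(1 - 1260\right)^{2}}{555099} + \frac{2281107}{149258 \cdot 1615843} = \left(-1259\right)^{2} \cdot \frac{1}{555099} + \frac{2281107}{149258} \cdot \frac{1}{1615843} = 1585081 \cdot \frac{1}{555099} + \frac{2281107}{241177494494} = \frac{1585081}{555099} + \frac{2281107}{241177494494} = \frac{382287130390258607}{133877386016124906}$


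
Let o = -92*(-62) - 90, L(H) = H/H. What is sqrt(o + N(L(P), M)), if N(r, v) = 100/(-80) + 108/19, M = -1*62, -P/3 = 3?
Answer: sqrt(8113019)/38 ≈ 74.956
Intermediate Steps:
P = -9 (P = -3*3 = -9)
L(H) = 1
M = -62
N(r, v) = 337/76 (N(r, v) = 100*(-1/80) + 108*(1/19) = -5/4 + 108/19 = 337/76)
o = 5614 (o = 5704 - 90 = 5614)
sqrt(o + N(L(P), M)) = sqrt(5614 + 337/76) = sqrt(427001/76) = sqrt(8113019)/38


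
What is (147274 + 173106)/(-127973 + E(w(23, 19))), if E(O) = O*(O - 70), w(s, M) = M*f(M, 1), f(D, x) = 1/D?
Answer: -160190/64021 ≈ -2.5021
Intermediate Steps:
w(s, M) = 1 (w(s, M) = M/M = 1)
E(O) = O*(-70 + O)
(147274 + 173106)/(-127973 + E(w(23, 19))) = (147274 + 173106)/(-127973 + 1*(-70 + 1)) = 320380/(-127973 + 1*(-69)) = 320380/(-127973 - 69) = 320380/(-128042) = 320380*(-1/128042) = -160190/64021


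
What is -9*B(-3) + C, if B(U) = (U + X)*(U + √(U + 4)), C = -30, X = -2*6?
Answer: -300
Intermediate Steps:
X = -12
B(U) = (-12 + U)*(U + √(4 + U)) (B(U) = (U - 12)*(U + √(U + 4)) = (-12 + U)*(U + √(4 + U)))
-9*B(-3) + C = -9*((-3)² - 12*(-3) - 12*√(4 - 3) - 3*√(4 - 3)) - 30 = -9*(9 + 36 - 12*√1 - 3*√1) - 30 = -9*(9 + 36 - 12*1 - 3*1) - 30 = -9*(9 + 36 - 12 - 3) - 30 = -9*30 - 30 = -270 - 30 = -300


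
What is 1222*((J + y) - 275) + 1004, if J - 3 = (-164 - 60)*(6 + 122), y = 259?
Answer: -35052066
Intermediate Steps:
J = -28669 (J = 3 + (-164 - 60)*(6 + 122) = 3 - 224*128 = 3 - 28672 = -28669)
1222*((J + y) - 275) + 1004 = 1222*((-28669 + 259) - 275) + 1004 = 1222*(-28410 - 275) + 1004 = 1222*(-28685) + 1004 = -35053070 + 1004 = -35052066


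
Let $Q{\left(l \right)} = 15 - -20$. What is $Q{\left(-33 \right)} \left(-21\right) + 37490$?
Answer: $36755$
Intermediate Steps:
$Q{\left(l \right)} = 35$ ($Q{\left(l \right)} = 15 + 20 = 35$)
$Q{\left(-33 \right)} \left(-21\right) + 37490 = 35 \left(-21\right) + 37490 = -735 + 37490 = 36755$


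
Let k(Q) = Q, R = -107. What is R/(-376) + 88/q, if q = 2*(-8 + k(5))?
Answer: -16223/1128 ≈ -14.382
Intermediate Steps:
q = -6 (q = 2*(-8 + 5) = 2*(-3) = -6)
R/(-376) + 88/q = -107/(-376) + 88/(-6) = -107*(-1/376) + 88*(-1/6) = 107/376 - 44/3 = -16223/1128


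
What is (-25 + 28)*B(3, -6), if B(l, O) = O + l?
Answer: -9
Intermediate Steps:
(-25 + 28)*B(3, -6) = (-25 + 28)*(-6 + 3) = 3*(-3) = -9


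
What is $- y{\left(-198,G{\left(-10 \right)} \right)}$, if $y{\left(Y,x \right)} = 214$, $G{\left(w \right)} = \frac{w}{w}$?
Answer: $-214$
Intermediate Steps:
$G{\left(w \right)} = 1$
$- y{\left(-198,G{\left(-10 \right)} \right)} = \left(-1\right) 214 = -214$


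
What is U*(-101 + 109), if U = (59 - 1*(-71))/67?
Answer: 1040/67 ≈ 15.522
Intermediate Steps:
U = 130/67 (U = (59 + 71)*(1/67) = 130*(1/67) = 130/67 ≈ 1.9403)
U*(-101 + 109) = 130*(-101 + 109)/67 = (130/67)*8 = 1040/67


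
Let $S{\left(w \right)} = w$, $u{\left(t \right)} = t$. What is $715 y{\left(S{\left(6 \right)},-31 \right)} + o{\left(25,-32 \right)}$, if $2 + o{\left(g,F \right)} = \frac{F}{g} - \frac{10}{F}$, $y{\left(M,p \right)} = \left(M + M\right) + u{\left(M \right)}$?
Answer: $\frac{5146813}{400} \approx 12867.0$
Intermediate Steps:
$y{\left(M,p \right)} = 3 M$ ($y{\left(M,p \right)} = \left(M + M\right) + M = 2 M + M = 3 M$)
$o{\left(g,F \right)} = -2 - \frac{10}{F} + \frac{F}{g}$ ($o{\left(g,F \right)} = -2 + \left(\frac{F}{g} - \frac{10}{F}\right) = -2 + \left(- \frac{10}{F} + \frac{F}{g}\right) = -2 - \frac{10}{F} + \frac{F}{g}$)
$715 y{\left(S{\left(6 \right)},-31 \right)} + o{\left(25,-32 \right)} = 715 \cdot 3 \cdot 6 - \left(2 - \frac{5}{16} + \frac{32}{25}\right) = 715 \cdot 18 - \frac{1187}{400} = 12870 - \frac{1187}{400} = \frac{5146813}{400}$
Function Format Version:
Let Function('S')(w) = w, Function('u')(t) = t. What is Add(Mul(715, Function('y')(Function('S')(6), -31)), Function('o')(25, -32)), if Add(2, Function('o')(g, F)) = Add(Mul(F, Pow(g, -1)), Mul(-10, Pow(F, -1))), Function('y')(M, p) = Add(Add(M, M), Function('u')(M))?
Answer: Rational(5146813, 400) ≈ 12867.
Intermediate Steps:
Function('y')(M, p) = Mul(3, M) (Function('y')(M, p) = Add(Add(M, M), M) = Add(Mul(2, M), M) = Mul(3, M))
Function('o')(g, F) = Add(-2, Mul(-10, Pow(F, -1)), Mul(F, Pow(g, -1))) (Function('o')(g, F) = Add(-2, Add(Mul(F, Pow(g, -1)), Mul(-10, Pow(F, -1)))) = Add(-2, Add(Mul(-10, Pow(F, -1)), Mul(F, Pow(g, -1)))) = Add(-2, Mul(-10, Pow(F, -1)), Mul(F, Pow(g, -1))))
Add(Mul(715, Function('y')(Function('S')(6), -31)), Function('o')(25, -32)) = Add(Mul(715, Mul(3, 6)), Add(-2, Mul(-10, Pow(-32, -1)), Mul(-32, Pow(25, -1)))) = Add(Mul(715, 18), Add(-2, Mul(-10, Rational(-1, 32)), Mul(-32, Rational(1, 25)))) = Add(12870, Add(-2, Rational(5, 16), Rational(-32, 25))) = Add(12870, Rational(-1187, 400)) = Rational(5146813, 400)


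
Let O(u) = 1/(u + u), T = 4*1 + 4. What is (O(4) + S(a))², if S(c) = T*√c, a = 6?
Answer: 24577/64 + 2*√6 ≈ 388.91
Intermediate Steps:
T = 8 (T = 4 + 4 = 8)
O(u) = 1/(2*u)
S(c) = 8*√c
(O(4) + S(a))² = ((½)/4 + 8*√6)² = ((½)*(¼) + 8*√6)² = (⅛ + 8*√6)²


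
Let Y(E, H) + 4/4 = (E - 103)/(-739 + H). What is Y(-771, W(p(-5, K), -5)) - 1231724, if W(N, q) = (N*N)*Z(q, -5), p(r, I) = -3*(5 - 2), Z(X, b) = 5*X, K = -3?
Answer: -1702243513/1382 ≈ -1.2317e+6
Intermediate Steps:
p(r, I) = -9 (p(r, I) = -3*3 = -9)
W(N, q) = 5*q*N² (W(N, q) = (N*N)*(5*q) = N²*(5*q) = 5*q*N²)
Y(E, H) = -1 + (-103 + E)/(-739 + H) (Y(E, H) = -1 + (E - 103)/(-739 + H) = -1 + (-103 + E)/(-739 + H))
Y(-771, W(p(-5, K), -5)) - 1231724 = (636 - 771 - 5*(-5)*(-9)²)/(-739 + 5*(-5)*(-9)²) - 1231724 = (636 - 771 - 5*(-5)*81)/(-739 + 5*(-5)*81) - 1231724 = (636 - 771 - 1*(-2025))/(-739 - 2025) - 1231724 = (636 - 771 + 2025)/(-2764) - 1231724 = -1/2764*1890 - 1231724 = -945/1382 - 1231724 = -1702243513/1382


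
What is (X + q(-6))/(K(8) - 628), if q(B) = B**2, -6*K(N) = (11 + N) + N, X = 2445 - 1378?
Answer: -2206/1265 ≈ -1.7439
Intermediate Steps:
X = 1067
K(N) = -11/6 - N/3 (K(N) = -((11 + N) + N)/6 = -(11 + 2*N)/6 = -11/6 - N/3)
(X + q(-6))/(K(8) - 628) = (1067 + (-6)**2)/((-11/6 - 1/3*8) - 628) = (1067 + 36)/((-11/6 - 8/3) - 628) = 1103/(-9/2 - 628) = 1103/(-1265/2) = 1103*(-2/1265) = -2206/1265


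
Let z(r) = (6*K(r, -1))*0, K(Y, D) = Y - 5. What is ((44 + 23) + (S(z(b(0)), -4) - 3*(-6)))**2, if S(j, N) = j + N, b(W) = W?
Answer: 6561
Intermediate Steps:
K(Y, D) = -5 + Y
z(r) = 0 (z(r) = (6*(-5 + r))*0 = (-30 + 6*r)*0 = 0)
S(j, N) = N + j
((44 + 23) + (S(z(b(0)), -4) - 3*(-6)))**2 = ((44 + 23) + ((-4 + 0) - 3*(-6)))**2 = (67 + (-4 + 18))**2 = (67 + 14)**2 = 81**2 = 6561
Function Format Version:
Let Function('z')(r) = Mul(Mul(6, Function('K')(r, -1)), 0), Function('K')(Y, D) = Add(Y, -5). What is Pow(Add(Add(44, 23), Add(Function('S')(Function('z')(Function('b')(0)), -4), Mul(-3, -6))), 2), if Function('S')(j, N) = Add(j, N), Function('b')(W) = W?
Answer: 6561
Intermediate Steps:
Function('K')(Y, D) = Add(-5, Y)
Function('z')(r) = 0 (Function('z')(r) = Mul(Mul(6, Add(-5, r)), 0) = Mul(Add(-30, Mul(6, r)), 0) = 0)
Function('S')(j, N) = Add(N, j)
Pow(Add(Add(44, 23), Add(Function('S')(Function('z')(Function('b')(0)), -4), Mul(-3, -6))), 2) = Pow(Add(Add(44, 23), Add(Add(-4, 0), Mul(-3, -6))), 2) = Pow(Add(67, Add(-4, 18)), 2) = Pow(Add(67, 14), 2) = Pow(81, 2) = 6561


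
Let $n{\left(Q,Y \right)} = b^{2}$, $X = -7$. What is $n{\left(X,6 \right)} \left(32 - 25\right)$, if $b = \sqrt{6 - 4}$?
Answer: $14$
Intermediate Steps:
$b = \sqrt{2} \approx 1.4142$
$n{\left(Q,Y \right)} = 2$ ($n{\left(Q,Y \right)} = \left(\sqrt{2}\right)^{2} = 2$)
$n{\left(X,6 \right)} \left(32 - 25\right) = 2 \left(32 - 25\right) = 2 \cdot 7 = 14$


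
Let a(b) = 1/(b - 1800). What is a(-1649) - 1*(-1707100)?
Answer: 5887787899/3449 ≈ 1.7071e+6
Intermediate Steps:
a(b) = 1/(-1800 + b)
a(-1649) - 1*(-1707100) = 1/(-1800 - 1649) - 1*(-1707100) = 1/(-3449) + 1707100 = -1/3449 + 1707100 = 5887787899/3449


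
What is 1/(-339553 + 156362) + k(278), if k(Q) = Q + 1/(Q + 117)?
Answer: 20116386506/72360445 ≈ 278.00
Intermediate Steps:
k(Q) = Q + 1/(117 + Q)
1/(-339553 + 156362) + k(278) = 1/(-339553 + 156362) + (1 + 278² + 117*278)/(117 + 278) = 1/(-183191) + (1 + 77284 + 32526)/395 = -1/183191 + (1/395)*109811 = -1/183191 + 109811/395 = 20116386506/72360445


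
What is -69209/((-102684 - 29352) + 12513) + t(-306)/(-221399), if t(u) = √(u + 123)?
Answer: 69209/119523 - I*√183/221399 ≈ 0.57904 - 6.1101e-5*I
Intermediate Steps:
t(u) = √(123 + u)
-69209/((-102684 - 29352) + 12513) + t(-306)/(-221399) = -69209/((-102684 - 29352) + 12513) + √(123 - 306)/(-221399) = -69209/(-132036 + 12513) + √(-183)*(-1/221399) = -69209/(-119523) + (I*√183)*(-1/221399) = -69209*(-1/119523) - I*√183/221399 = 69209/119523 - I*√183/221399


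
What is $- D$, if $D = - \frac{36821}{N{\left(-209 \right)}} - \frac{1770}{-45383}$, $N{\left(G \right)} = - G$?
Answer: $\frac{1670677513}{9485047} \approx 176.14$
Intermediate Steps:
$D = - \frac{1670677513}{9485047}$ ($D = - \frac{36821}{\left(-1\right) \left(-209\right)} - \frac{1770}{-45383} = - \frac{36821}{209} - - \frac{1770}{45383} = \left(-36821\right) \frac{1}{209} + \frac{1770}{45383} = - \frac{36821}{209} + \frac{1770}{45383} = - \frac{1670677513}{9485047} \approx -176.14$)
$- D = \left(-1\right) \left(- \frac{1670677513}{9485047}\right) = \frac{1670677513}{9485047}$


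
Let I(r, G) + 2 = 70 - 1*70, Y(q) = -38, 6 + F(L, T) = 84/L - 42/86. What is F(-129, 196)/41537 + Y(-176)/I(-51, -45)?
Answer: 33935422/1786091 ≈ 19.000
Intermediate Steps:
F(L, T) = -279/43 + 84/L (F(L, T) = -6 + (84/L - 42/86) = -6 + (84/L - 42*1/86) = -6 + (84/L - 21/43) = -6 + (-21/43 + 84/L) = -279/43 + 84/L)
I(r, G) = -2 (I(r, G) = -2 + (70 - 1*70) = -2 + (70 - 70) = -2 + 0 = -2)
F(-129, 196)/41537 + Y(-176)/I(-51, -45) = (-279/43 + 84/(-129))/41537 - 38/(-2) = (-279/43 + 84*(-1/129))*(1/41537) - 38*(-½) = (-279/43 - 28/43)*(1/41537) + 19 = -307/43*1/41537 + 19 = -307/1786091 + 19 = 33935422/1786091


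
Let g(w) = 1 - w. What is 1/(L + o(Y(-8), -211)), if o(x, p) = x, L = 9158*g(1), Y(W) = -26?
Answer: -1/26 ≈ -0.038462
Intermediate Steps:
L = 0 (L = 9158*(1 - 1*1) = 9158*(1 - 1) = 9158*0 = 0)
1/(L + o(Y(-8), -211)) = 1/(0 - 26) = 1/(-26) = -1/26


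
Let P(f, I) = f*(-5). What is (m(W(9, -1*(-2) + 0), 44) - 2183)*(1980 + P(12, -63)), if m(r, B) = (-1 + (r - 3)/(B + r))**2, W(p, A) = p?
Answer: -11769288960/2809 ≈ -4.1898e+6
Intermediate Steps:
P(f, I) = -5*f
m(r, B) = (-1 + (-3 + r)/(B + r))**2
(m(W(9, -1*(-2) + 0), 44) - 2183)*(1980 + P(12, -63)) = ((3 + 44)**2/(44 + 9)**2 - 2183)*(1980 - 5*12) = (47**2/53**2 - 2183)*(1980 - 60) = (2209*(1/2809) - 2183)*1920 = (2209/2809 - 2183)*1920 = -6129838/2809*1920 = -11769288960/2809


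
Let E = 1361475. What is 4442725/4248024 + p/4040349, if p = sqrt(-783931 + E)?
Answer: 4442725/4248024 + 2*sqrt(144386)/4040349 ≈ 1.0460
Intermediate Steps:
p = 2*sqrt(144386) (p = sqrt(-783931 + 1361475) = sqrt(577544) = 2*sqrt(144386) ≈ 759.96)
4442725/4248024 + p/4040349 = 4442725/4248024 + (2*sqrt(144386))/4040349 = 4442725*(1/4248024) + (2*sqrt(144386))*(1/4040349) = 4442725/4248024 + 2*sqrt(144386)/4040349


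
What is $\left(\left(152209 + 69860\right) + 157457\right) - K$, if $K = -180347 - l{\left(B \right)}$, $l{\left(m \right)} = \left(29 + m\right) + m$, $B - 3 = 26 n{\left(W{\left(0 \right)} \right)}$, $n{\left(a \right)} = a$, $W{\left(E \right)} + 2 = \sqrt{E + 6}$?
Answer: $559804 + 52 \sqrt{6} \approx 5.5993 \cdot 10^{5}$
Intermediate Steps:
$W{\left(E \right)} = -2 + \sqrt{6 + E}$ ($W{\left(E \right)} = -2 + \sqrt{E + 6} = -2 + \sqrt{6 + E}$)
$B = -49 + 26 \sqrt{6}$ ($B = 3 + 26 \left(-2 + \sqrt{6 + 0}\right) = 3 + 26 \left(-2 + \sqrt{6}\right) = 3 - \left(52 - 26 \sqrt{6}\right) = -49 + 26 \sqrt{6} \approx 14.687$)
$l{\left(m \right)} = 29 + 2 m$
$K = -180278 - 52 \sqrt{6}$ ($K = -180347 - \left(29 + 2 \left(-49 + 26 \sqrt{6}\right)\right) = -180347 - \left(29 - \left(98 - 52 \sqrt{6}\right)\right) = -180347 - \left(-69 + 52 \sqrt{6}\right) = -180347 + \left(69 - 52 \sqrt{6}\right) = -180278 - 52 \sqrt{6} \approx -1.8041 \cdot 10^{5}$)
$\left(\left(152209 + 69860\right) + 157457\right) - K = \left(\left(152209 + 69860\right) + 157457\right) - \left(-180278 - 52 \sqrt{6}\right) = \left(222069 + 157457\right) + \left(180278 + 52 \sqrt{6}\right) = 379526 + \left(180278 + 52 \sqrt{6}\right) = 559804 + 52 \sqrt{6}$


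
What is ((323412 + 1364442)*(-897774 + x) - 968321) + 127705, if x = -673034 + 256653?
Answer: -2218102613986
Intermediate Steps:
x = -416381
((323412 + 1364442)*(-897774 + x) - 968321) + 127705 = ((323412 + 1364442)*(-897774 - 416381) - 968321) + 127705 = (1687854*(-1314155) - 968321) + 127705 = (-2218101773370 - 968321) + 127705 = -2218102741691 + 127705 = -2218102613986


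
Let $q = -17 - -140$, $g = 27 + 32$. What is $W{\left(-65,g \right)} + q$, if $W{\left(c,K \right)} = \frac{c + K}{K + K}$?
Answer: $\frac{7254}{59} \approx 122.95$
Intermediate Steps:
$g = 59$
$W{\left(c,K \right)} = \frac{K + c}{2 K}$
$q = 123$ ($q = -17 + 140 = 123$)
$W{\left(-65,g \right)} + q = \frac{59 - 65}{2 \cdot 59} + 123 = \frac{1}{2} \cdot \frac{1}{59} \left(-6\right) + 123 = - \frac{3}{59} + 123 = \frac{7254}{59}$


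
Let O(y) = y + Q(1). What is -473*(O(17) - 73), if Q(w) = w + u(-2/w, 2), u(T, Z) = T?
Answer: 26961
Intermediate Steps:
Q(w) = w - 2/w
O(y) = -1 + y (O(y) = y + (1 - 2/1) = y + (1 - 2*1) = y + (1 - 2) = y - 1 = -1 + y)
-473*(O(17) - 73) = -473*((-1 + 17) - 73) = -473*(16 - 73) = -473*(-57) = 26961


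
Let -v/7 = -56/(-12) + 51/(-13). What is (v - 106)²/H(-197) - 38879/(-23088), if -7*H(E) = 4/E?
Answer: 3838884072629/900432 ≈ 4.2634e+6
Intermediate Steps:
v = -203/39 (v = -7*(-56/(-12) + 51/(-13)) = -7*(-56*(-1/12) + 51*(-1/13)) = -7*(14/3 - 51/13) = -7*29/39 = -203/39 ≈ -5.2051)
H(E) = -4/(7*E)
(v - 106)²/H(-197) - 38879/(-23088) = (-203/39 - 106)²/((-4/7/(-197))) - 38879/(-23088) = (-4337/39)²/((-4/7*(-1/197))) - 38879*(-1/23088) = 18809569/(1521*(4/1379)) + 38879/23088 = (18809569/1521)*(1379/4) + 38879/23088 = 25938395651/6084 + 38879/23088 = 3838884072629/900432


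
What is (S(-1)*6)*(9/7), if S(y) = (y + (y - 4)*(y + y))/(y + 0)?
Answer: -486/7 ≈ -69.429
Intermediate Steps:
S(y) = (y + 2*y*(-4 + y))/y (S(y) = (y + (-4 + y)*(2*y))/y = (y + 2*y*(-4 + y))/y)
(S(-1)*6)*(9/7) = ((-7 + 2*(-1))*6)*(9/7) = ((-7 - 2)*6)*(9*(1/7)) = -9*6*(9/7) = -54*9/7 = -486/7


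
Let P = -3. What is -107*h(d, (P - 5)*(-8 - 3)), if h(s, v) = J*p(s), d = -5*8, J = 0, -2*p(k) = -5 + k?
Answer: 0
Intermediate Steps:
p(k) = 5/2 - k/2 (p(k) = -(-5 + k)/2 = 5/2 - k/2)
d = -40
h(s, v) = 0 (h(s, v) = 0*(5/2 - s/2) = 0)
-107*h(d, (P - 5)*(-8 - 3)) = -107*0 = 0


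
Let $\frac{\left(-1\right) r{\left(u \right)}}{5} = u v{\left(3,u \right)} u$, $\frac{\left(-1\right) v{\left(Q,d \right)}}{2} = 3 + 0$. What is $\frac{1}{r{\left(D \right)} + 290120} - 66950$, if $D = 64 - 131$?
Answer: $- \frac{28439690499}{424790} \approx -66950.0$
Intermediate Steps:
$v{\left(Q,d \right)} = -6$ ($v{\left(Q,d \right)} = - 2 \left(3 + 0\right) = \left(-2\right) 3 = -6$)
$D = -67$
$r{\left(u \right)} = 30 u^{2}$ ($r{\left(u \right)} = - 5 u \left(-6\right) u = - 5 - 6 u u = - 5 \left(- 6 u^{2}\right) = 30 u^{2}$)
$\frac{1}{r{\left(D \right)} + 290120} - 66950 = \frac{1}{30 \left(-67\right)^{2} + 290120} - 66950 = \frac{1}{30 \cdot 4489 + 290120} - 66950 = \frac{1}{134670 + 290120} - 66950 = \frac{1}{424790} - 66950 = - \frac{28439690499}{424790}$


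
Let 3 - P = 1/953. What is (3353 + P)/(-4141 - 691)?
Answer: -3198267/4604896 ≈ -0.69454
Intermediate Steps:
P = 2858/953 (P = 3 - 1/953 = 2858/953 ≈ 2.9990)
(3353 + P)/(-4141 - 691) = (3353 + 2858/953)/(-4141 - 691) = (3198267/953)/(-4832) = (3198267/953)*(-1/4832) = -3198267/4604896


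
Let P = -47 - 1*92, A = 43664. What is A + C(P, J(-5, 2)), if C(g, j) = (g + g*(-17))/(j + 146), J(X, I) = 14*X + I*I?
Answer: 218459/5 ≈ 43692.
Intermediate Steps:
J(X, I) = I**2 + 14*X (J(X, I) = 14*X + I**2 = I**2 + 14*X)
P = -139 (P = -47 - 92 = -139)
C(g, j) = -16*g/(146 + j) (C(g, j) = (g - 17*g)/(146 + j) = (-16*g)/(146 + j) = -16*g/(146 + j))
A + C(P, J(-5, 2)) = 43664 - 16*(-139)/(146 + (2**2 + 14*(-5))) = 43664 - 16*(-139)/(146 + (4 - 70)) = 43664 - 16*(-139)/(146 - 66) = 43664 - 16*(-139)/80 = 43664 - 16*(-139)*1/80 = 43664 + 139/5 = 218459/5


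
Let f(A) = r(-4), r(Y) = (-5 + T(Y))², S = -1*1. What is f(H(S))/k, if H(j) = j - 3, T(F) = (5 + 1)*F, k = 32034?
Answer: 841/32034 ≈ 0.026253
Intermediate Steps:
S = -1
T(F) = 6*F
r(Y) = (-5 + 6*Y)²
H(j) = -3 + j
f(A) = 841 (f(A) = (-5 + 6*(-4))² = (-5 - 24)² = (-29)² = 841)
f(H(S))/k = 841/32034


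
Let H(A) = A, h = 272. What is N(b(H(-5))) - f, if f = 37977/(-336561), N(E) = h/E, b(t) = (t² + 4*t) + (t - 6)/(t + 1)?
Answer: 122451885/3477797 ≈ 35.210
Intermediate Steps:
b(t) = t² + 4*t + (-6 + t)/(1 + t) (b(t) = (t² + 4*t) + (-6 + t)/(1 + t) = t² + 4*t + (-6 + t)/(1 + t))
N(E) = 272/E
f = -12659/112187 (f = 37977*(-1/336561) = -12659/112187 ≈ -0.11284)
N(b(H(-5))) - f = 272/(((-6 + (-5)³ + 5*(-5) + 5*(-5)²)/(1 - 5))) - 1*(-12659/112187) = 272/(((-6 - 125 - 25 + 5*25)/(-4))) + 12659/112187 = 272/((-(-6 - 125 - 25 + 125)/4)) + 12659/112187 = 272/((-¼*(-31))) + 12659/112187 = 272/(31/4) + 12659/112187 = 272*(4/31) + 12659/112187 = 1088/31 + 12659/112187 = 122451885/3477797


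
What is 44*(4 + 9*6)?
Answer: 2552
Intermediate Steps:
44*(4 + 9*6) = 44*(4 + 54) = 44*58 = 2552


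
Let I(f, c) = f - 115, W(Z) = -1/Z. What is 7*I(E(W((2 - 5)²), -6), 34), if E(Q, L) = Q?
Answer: -7252/9 ≈ -805.78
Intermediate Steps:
I(f, c) = -115 + f
7*I(E(W((2 - 5)²), -6), 34) = 7*(-115 - 1/((2 - 5)²)) = 7*(-115 - 1/((-3)²)) = 7*(-115 - 1/9) = 7*(-115 - 1*⅑) = 7*(-115 - ⅑) = 7*(-1036/9) = -7252/9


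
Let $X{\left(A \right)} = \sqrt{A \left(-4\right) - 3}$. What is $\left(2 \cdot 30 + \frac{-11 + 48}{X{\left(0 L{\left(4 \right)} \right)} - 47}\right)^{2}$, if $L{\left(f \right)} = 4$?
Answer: $\frac{333960 \sqrt{3} + 7734289 i}{2 \left(47 \sqrt{3} + 1103 i\right)} \approx 3506.3 - 3.4311 i$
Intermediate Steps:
$X{\left(A \right)} = \sqrt{-3 - 4 A}$ ($X{\left(A \right)} = \sqrt{- 4 A - 3} = \sqrt{-3 - 4 A}$)
$\left(2 \cdot 30 + \frac{-11 + 48}{X{\left(0 L{\left(4 \right)} \right)} - 47}\right)^{2} = \left(2 \cdot 30 + \frac{-11 + 48}{\sqrt{-3 - 4 \cdot 0 \cdot 4} - 47}\right)^{2} = \left(60 + \frac{37}{\sqrt{-3 - 0} - 47}\right)^{2} = \left(60 + \frac{37}{\sqrt{-3 + 0} - 47}\right)^{2} = \left(60 + \frac{37}{\sqrt{-3} - 47}\right)^{2} = \left(60 + \frac{37}{i \sqrt{3} - 47}\right)^{2} = \left(60 + \frac{37}{-47 + i \sqrt{3}}\right)^{2}$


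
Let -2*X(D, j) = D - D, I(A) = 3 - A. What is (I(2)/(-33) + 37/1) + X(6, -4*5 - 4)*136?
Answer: 1220/33 ≈ 36.970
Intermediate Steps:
X(D, j) = 0 (X(D, j) = -(D - D)/2 = -1/2*0 = 0)
(I(2)/(-33) + 37/1) + X(6, -4*5 - 4)*136 = ((3 - 1*2)/(-33) + 37/1) + 0*136 = ((3 - 2)*(-1/33) + 37*1) + 0 = (1*(-1/33) + 37) + 0 = (-1/33 + 37) + 0 = 1220/33 + 0 = 1220/33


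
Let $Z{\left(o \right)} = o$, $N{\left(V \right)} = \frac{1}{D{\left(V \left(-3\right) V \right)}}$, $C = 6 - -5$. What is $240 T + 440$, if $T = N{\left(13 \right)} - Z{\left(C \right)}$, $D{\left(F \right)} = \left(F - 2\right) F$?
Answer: $- \frac{189246120}{86021} \approx -2200.0$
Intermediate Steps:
$D{\left(F \right)} = F \left(-2 + F\right)$ ($D{\left(F \right)} = \left(-2 + F\right) F = F \left(-2 + F\right)$)
$C = 11$ ($C = 6 + 5 = 11$)
$N{\left(V \right)} = - \frac{1}{3 V^{2} \left(-2 - 3 V^{2}\right)}$ ($N{\left(V \right)} = \frac{1}{V \left(-3\right) V \left(-2 + V \left(-3\right) V\right)} = \frac{1}{- 3 V V \left(-2 + - 3 V V\right)} = \frac{1}{- 3 V^{2} \left(-2 - 3 V^{2}\right)} = \frac{1}{\left(-3\right) V^{2} \left(-2 - 3 V^{2}\right)} = - \frac{1}{3 V^{2} \left(-2 - 3 V^{2}\right)}$)
$T = - \frac{2838692}{258063}$ ($T = \frac{1}{6 \cdot 13^{2} + 9 \cdot 13^{4}} - 11 = \frac{1}{6 \cdot 169 + 9 \cdot 28561} - 11 = \frac{1}{1014 + 257049} - 11 = \frac{1}{258063} - 11 = - \frac{2838692}{258063} \approx -11.0$)
$240 T + 440 = 240 \left(- \frac{2838692}{258063}\right) + 440 = - \frac{227095360}{86021} + 440 = - \frac{189246120}{86021}$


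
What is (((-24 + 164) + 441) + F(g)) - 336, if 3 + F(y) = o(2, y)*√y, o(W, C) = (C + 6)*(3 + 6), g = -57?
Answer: 242 - 459*I*√57 ≈ 242.0 - 3465.4*I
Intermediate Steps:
o(W, C) = 54 + 9*C (o(W, C) = (6 + C)*9 = 54 + 9*C)
F(y) = -3 + √y*(54 + 9*y) (F(y) = -3 + (54 + 9*y)*√y = -3 + √y*(54 + 9*y))
(((-24 + 164) + 441) + F(g)) - 336 = (((-24 + 164) + 441) + (-3 + 9*√(-57)*(6 - 57))) - 336 = ((140 + 441) + (-3 + 9*(I*√57)*(-51))) - 336 = (581 + (-3 - 459*I*√57)) - 336 = (578 - 459*I*√57) - 336 = 242 - 459*I*√57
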